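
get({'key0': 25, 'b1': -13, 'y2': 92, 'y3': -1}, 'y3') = -1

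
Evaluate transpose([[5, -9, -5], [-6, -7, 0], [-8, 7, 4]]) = [[5, -6, -8], [-9, -7, 7], [-5, 0, 4]]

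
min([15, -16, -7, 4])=-16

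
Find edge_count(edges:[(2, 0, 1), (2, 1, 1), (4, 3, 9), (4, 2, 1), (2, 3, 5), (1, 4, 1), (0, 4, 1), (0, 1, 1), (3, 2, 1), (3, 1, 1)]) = 10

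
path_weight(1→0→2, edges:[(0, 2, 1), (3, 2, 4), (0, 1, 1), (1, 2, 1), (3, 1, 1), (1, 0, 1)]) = w(1→0)=1 + w(0→2)=1
= 2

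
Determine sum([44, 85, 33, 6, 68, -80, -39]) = 44 + 85 + 33 + 6 + 68 + (-80) + (-39)
= 117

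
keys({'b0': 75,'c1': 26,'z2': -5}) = ['b0', 'c1', 'z2']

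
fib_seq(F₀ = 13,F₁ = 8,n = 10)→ F_2 = F_1 + F_0 = 21
F_3 = F_2 + F_1 = 29
F_4 = F_3 + F_2 = 50
...
= [13, 8, 21, 29, 50, 79, 129, 208, 337, 545]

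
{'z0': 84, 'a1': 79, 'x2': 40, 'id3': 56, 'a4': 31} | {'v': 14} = {'z0': 84, 'a1': 79, 'x2': 40, 'id3': 56, 'a4': 31, 'v': 14}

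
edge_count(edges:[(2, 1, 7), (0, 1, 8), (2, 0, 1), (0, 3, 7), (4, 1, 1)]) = 5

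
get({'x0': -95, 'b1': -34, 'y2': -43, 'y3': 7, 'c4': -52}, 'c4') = -52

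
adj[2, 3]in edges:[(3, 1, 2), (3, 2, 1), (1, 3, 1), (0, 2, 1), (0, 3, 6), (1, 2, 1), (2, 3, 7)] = 7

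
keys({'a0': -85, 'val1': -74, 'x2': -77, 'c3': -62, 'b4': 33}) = ['a0', 'val1', 'x2', 'c3', 'b4']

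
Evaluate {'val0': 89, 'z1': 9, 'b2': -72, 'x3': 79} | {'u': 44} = {'val0': 89, 'z1': 9, 'b2': -72, 'x3': 79, 'u': 44}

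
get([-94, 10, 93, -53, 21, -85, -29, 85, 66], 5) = -85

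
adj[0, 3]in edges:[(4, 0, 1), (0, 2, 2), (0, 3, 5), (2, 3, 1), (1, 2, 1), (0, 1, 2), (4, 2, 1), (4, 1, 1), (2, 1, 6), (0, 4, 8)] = 5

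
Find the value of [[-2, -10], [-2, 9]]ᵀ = [[-2, -2], [-10, 9]]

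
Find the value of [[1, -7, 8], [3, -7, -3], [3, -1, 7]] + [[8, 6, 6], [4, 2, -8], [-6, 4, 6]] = [[9, -1, 14], [7, -5, -11], [-3, 3, 13]]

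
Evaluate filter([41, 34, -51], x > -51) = [41, 34]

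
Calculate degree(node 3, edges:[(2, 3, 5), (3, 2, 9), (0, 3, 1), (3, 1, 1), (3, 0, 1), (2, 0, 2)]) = incident: (2,3), (3,2), (0,3), (3,1), (3,0)
= 5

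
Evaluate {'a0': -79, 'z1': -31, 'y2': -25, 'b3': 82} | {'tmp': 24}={'a0': -79, 'z1': -31, 'y2': -25, 'b3': 82, 'tmp': 24}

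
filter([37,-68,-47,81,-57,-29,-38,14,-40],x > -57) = [37, -47, 81, -29, -38, 14, -40]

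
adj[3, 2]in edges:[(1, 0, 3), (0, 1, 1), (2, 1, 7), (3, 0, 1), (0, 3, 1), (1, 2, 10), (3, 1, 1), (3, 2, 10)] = 10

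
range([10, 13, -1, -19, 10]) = 32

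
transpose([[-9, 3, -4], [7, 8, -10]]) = [[-9, 7], [3, 8], [-4, -10]]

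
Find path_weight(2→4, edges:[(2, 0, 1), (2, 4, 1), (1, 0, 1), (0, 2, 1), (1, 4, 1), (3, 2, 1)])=1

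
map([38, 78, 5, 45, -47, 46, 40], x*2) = [76, 156, 10, 90, -94, 92, 80]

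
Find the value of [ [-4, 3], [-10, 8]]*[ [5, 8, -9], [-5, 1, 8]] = [[-35, -29, 60], [-90, -72, 154]]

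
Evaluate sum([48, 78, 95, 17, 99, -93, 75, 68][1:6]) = slice → [78, 95, 17, 99, -93]
78 + 95 + 17 + 99 + (-93)
= 196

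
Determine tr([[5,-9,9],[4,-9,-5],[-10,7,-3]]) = diagonal: 5 + (-9) + (-3)
= -7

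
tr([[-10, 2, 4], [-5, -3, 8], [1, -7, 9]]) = diagonal: (-10) + (-3) + 9
= -4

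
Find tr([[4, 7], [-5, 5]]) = diagonal: 4 + 5
= 9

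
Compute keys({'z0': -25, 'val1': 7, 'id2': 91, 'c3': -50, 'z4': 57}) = ['z0', 'val1', 'id2', 'c3', 'z4']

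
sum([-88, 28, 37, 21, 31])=29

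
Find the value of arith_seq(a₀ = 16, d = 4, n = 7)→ a_0 = 16 + 0*4 = 16
a_1 = 16 + 1*4 = 20
a_2 = 16 + 2*4 = 24
...
= [16, 20, 24, 28, 32, 36, 40]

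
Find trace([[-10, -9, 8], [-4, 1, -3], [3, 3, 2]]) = -7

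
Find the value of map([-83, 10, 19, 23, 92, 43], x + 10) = [-73, 20, 29, 33, 102, 53]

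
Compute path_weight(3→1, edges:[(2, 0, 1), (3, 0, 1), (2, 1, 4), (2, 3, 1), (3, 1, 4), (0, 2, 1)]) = w(3→1)=4
= 4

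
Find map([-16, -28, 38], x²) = [256, 784, 1444]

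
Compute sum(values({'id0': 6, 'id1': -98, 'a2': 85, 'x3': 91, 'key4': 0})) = 6 + (-98) + 85 + 91 + 0
= 84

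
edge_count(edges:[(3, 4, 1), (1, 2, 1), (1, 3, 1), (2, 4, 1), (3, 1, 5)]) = 5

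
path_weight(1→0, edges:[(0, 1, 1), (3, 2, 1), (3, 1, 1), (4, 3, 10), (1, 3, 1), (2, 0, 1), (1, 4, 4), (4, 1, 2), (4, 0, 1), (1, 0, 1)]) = w(1→0)=1
= 1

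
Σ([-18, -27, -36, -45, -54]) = -180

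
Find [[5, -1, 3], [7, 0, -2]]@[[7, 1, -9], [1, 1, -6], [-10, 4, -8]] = [[4, 16, -63], [69, -1, -47]]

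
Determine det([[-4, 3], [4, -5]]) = 8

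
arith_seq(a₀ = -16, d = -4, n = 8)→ a_0 = -16 + 0*-4 = -16
a_1 = -16 + 1*-4 = -20
a_2 = -16 + 2*-4 = -24
...
= [-16, -20, -24, -28, -32, -36, -40, -44]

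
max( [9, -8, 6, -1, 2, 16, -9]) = 16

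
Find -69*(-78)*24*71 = 9170928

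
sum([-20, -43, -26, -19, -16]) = -124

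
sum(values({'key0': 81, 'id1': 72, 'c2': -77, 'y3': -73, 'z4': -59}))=81 + 72 + (-77) + (-73) + (-59)
= -56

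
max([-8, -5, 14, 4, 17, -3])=17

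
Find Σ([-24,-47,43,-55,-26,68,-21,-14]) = (-24) + (-47) + 43 + (-55) + (-26) + 68 + (-21) + (-14)
= -76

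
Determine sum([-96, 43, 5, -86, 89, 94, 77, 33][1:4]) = slice → [43, 5, -86]
43 + 5 + (-86)
= -38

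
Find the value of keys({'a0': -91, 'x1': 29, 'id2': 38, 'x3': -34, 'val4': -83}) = ['a0', 'x1', 'id2', 'x3', 'val4']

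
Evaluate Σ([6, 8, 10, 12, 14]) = 6 + 8 + 10 + 12 + 14
= 50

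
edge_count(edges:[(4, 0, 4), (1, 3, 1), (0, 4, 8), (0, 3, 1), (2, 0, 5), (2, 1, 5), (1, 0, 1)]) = 7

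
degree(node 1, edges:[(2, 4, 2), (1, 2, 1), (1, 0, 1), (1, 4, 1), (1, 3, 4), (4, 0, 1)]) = 4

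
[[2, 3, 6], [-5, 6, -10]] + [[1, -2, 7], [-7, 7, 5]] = [[3, 1, 13], [-12, 13, -5]]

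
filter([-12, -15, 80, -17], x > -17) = [-12, -15, 80]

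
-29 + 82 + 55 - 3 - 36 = 69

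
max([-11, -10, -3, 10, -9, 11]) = 11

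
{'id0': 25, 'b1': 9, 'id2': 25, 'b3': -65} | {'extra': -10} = {'id0': 25, 'b1': 9, 'id2': 25, 'b3': -65, 'extra': -10}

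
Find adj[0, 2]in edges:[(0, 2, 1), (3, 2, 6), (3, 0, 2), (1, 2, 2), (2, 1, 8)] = 1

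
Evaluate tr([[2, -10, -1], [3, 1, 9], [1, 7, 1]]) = diagonal: 2 + 1 + 1
= 4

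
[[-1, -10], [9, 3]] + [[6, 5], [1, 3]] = [[5, -5], [10, 6]]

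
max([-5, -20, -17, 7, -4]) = 7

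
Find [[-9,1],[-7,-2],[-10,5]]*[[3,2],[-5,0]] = C[0][0] = (-9)*(3) + (1)*(-5) = -32
C[0][1] = (-9)*(2) + (1)*(0) = -18
C[1][0] = (-7)*(3) + (-2)*(-5) = -11
C[1][1] = (-7)*(2) + (-2)*(0) = -14
C[2][0] = (-10)*(3) + (5)*(-5) = -55
C[2][1] = (-10)*(2) + (5)*(0) = -20
= [[-32, -18], [-11, -14], [-55, -20]]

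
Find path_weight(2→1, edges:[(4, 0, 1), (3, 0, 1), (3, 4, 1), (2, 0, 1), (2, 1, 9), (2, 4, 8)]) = 9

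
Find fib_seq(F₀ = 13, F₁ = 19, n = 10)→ F_2 = F_1 + F_0 = 32
F_3 = F_2 + F_1 = 51
F_4 = F_3 + F_2 = 83
...
= [13, 19, 32, 51, 83, 134, 217, 351, 568, 919]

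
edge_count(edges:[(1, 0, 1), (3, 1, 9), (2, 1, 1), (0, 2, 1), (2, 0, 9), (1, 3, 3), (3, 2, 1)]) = 7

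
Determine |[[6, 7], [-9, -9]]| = (6)*(-9) - (7)*(-9)
= 9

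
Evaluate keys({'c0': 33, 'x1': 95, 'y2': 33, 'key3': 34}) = ['c0', 'x1', 'y2', 'key3']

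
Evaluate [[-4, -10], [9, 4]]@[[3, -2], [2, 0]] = C[0][0] = (-4)*(3) + (-10)*(2) = -32
C[0][1] = (-4)*(-2) + (-10)*(0) = 8
C[1][0] = (9)*(3) + (4)*(2) = 35
C[1][1] = (9)*(-2) + (4)*(0) = -18
= [[-32, 8], [35, -18]]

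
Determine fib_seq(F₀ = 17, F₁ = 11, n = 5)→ [17, 11, 28, 39, 67]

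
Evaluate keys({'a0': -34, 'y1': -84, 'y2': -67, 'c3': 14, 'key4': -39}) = ['a0', 'y1', 'y2', 'c3', 'key4']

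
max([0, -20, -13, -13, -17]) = 0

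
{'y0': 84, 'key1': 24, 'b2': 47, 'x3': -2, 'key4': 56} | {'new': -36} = {'y0': 84, 'key1': 24, 'b2': 47, 'x3': -2, 'key4': 56, 'new': -36}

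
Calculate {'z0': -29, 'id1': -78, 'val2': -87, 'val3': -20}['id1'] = -78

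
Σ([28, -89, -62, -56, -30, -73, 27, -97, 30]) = 28 + (-89) + (-62) + (-56) + (-30) + (-73) + 27 + (-97) + 30
= -322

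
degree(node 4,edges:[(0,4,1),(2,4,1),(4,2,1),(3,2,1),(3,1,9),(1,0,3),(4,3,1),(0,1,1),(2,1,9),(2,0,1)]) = 4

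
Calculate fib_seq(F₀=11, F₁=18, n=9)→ F_2 = F_1 + F_0 = 29
F_3 = F_2 + F_1 = 47
F_4 = F_3 + F_2 = 76
...
= [11, 18, 29, 47, 76, 123, 199, 322, 521]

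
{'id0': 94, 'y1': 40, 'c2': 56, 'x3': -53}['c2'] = 56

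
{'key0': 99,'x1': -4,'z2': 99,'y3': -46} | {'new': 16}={'key0': 99, 'x1': -4, 'z2': 99, 'y3': -46, 'new': 16}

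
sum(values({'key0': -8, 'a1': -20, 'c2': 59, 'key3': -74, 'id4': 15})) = -28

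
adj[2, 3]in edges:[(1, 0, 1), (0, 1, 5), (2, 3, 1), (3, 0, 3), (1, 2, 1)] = 1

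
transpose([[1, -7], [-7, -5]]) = [[1, -7], [-7, -5]]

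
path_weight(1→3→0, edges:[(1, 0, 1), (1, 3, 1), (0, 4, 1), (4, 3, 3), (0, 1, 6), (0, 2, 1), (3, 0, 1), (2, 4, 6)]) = w(1→3)=1 + w(3→0)=1
= 2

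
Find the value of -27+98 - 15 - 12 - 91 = -47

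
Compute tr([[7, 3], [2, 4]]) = 11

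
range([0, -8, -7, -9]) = 9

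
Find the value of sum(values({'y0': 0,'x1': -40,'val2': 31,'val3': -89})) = 0 + (-40) + 31 + (-89)
= -98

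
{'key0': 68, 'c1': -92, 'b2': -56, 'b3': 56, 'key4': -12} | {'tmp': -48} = {'key0': 68, 'c1': -92, 'b2': -56, 'b3': 56, 'key4': -12, 'tmp': -48}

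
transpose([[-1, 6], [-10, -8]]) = [[-1, -10], [6, -8]]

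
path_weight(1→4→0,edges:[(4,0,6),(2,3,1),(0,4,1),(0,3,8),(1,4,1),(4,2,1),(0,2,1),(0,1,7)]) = w(1→4)=1 + w(4→0)=6
= 7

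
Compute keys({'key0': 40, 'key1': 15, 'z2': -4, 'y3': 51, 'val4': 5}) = ['key0', 'key1', 'z2', 'y3', 'val4']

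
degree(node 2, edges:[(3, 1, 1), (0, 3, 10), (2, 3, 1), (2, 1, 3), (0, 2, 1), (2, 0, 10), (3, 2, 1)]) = incident: (2,3), (2,1), (0,2), (2,0), (3,2)
= 5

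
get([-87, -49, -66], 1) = -49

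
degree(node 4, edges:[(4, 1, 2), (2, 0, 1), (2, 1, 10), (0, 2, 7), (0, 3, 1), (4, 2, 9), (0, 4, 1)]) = 3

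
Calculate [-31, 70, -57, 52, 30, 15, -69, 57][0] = -31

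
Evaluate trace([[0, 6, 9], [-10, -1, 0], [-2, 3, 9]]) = diagonal: 0 + (-1) + 9
= 8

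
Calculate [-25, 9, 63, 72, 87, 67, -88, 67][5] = 67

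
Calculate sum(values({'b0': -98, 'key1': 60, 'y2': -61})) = -99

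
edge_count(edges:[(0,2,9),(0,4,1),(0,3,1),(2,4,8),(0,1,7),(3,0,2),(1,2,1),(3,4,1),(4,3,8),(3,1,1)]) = 10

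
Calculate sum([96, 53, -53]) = 96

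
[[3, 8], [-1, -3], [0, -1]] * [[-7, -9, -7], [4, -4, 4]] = C[0][0] = (3)*(-7) + (8)*(4) = 11
C[0][1] = (3)*(-9) + (8)*(-4) = -59
C[0][2] = (3)*(-7) + (8)*(4) = 11
C[1][0] = (-1)*(-7) + (-3)*(4) = -5
C[1][1] = (-1)*(-9) + (-3)*(-4) = 21
C[1][2] = (-1)*(-7) + (-3)*(4) = -5
... (3 more cells)
= [[11, -59, 11], [-5, 21, -5], [-4, 4, -4]]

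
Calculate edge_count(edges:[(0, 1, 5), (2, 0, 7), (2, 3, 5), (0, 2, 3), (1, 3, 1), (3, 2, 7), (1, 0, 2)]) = 7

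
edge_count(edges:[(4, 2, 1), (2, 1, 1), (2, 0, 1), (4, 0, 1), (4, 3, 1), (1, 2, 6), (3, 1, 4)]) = 7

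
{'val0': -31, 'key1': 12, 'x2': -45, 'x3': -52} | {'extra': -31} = {'val0': -31, 'key1': 12, 'x2': -45, 'x3': -52, 'extra': -31}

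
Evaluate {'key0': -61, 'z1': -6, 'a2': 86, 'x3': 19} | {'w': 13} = {'key0': -61, 'z1': -6, 'a2': 86, 'x3': 19, 'w': 13}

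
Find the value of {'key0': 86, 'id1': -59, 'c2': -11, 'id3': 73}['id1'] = -59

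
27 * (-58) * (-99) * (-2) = -310068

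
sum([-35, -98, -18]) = (-35) + (-98) + (-18)
= -151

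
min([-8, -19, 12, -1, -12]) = -19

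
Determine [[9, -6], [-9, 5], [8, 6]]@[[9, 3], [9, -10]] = [[27, 87], [-36, -77], [126, -36]]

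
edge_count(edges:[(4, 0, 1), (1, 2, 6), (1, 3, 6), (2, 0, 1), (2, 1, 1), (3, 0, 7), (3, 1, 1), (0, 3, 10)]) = 8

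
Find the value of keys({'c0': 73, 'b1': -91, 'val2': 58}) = ['c0', 'b1', 'val2']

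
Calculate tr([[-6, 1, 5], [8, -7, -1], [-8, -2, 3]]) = -10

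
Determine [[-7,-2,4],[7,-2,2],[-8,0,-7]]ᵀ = [[-7, 7, -8], [-2, -2, 0], [4, 2, -7]]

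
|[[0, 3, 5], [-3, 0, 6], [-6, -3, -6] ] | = -117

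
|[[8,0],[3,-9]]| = (8)*(-9) - (0)*(3)
= -72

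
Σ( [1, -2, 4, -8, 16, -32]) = -21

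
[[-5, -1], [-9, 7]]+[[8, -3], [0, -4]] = [[3, -4], [-9, 3]]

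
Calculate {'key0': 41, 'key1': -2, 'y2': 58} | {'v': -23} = {'key0': 41, 'key1': -2, 'y2': 58, 'v': -23}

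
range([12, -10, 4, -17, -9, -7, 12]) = 29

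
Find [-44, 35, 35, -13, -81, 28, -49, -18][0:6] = [-44, 35, 35, -13, -81, 28]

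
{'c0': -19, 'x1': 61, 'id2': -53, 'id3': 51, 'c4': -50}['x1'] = 61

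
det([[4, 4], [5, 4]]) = -4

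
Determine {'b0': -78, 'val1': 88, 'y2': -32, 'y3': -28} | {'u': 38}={'b0': -78, 'val1': 88, 'y2': -32, 'y3': -28, 'u': 38}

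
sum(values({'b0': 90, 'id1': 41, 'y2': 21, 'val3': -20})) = 132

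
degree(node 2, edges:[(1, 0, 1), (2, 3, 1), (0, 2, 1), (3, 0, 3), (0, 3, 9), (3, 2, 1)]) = 3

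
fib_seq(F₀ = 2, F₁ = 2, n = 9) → F_2 = F_1 + F_0 = 4
F_3 = F_2 + F_1 = 6
F_4 = F_3 + F_2 = 10
...
= [2, 2, 4, 6, 10, 16, 26, 42, 68]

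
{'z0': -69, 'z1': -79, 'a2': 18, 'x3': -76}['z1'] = -79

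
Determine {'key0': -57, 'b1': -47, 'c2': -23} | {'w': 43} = {'key0': -57, 'b1': -47, 'c2': -23, 'w': 43}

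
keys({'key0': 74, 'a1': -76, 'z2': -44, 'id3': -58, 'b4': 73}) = ['key0', 'a1', 'z2', 'id3', 'b4']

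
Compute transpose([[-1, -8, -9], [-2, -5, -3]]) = [[-1, -2], [-8, -5], [-9, -3]]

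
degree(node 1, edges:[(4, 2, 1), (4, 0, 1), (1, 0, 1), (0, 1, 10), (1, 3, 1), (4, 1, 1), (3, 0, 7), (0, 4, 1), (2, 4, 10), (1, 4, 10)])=incident: (1,0), (0,1), (1,3), (4,1), (1,4)
= 5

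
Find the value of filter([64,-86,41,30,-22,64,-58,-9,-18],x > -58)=[64, 41, 30, -22, 64, -9, -18]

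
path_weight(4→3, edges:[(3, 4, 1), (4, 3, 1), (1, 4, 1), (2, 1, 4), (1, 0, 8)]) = 1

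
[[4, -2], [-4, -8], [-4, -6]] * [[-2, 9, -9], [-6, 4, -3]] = [[4, 28, -30], [56, -68, 60], [44, -60, 54]]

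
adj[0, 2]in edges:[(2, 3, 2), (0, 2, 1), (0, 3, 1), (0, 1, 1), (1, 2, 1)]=1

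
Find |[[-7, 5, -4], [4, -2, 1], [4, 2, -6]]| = (1)*(-7)*det([[-2, 1], [2, -6]]) + (-1)*(5)*det([[4, 1], [4, -6]]) + (1)*(-4)*det([[4, -2], [4, 2]])
= -70 + 140 + -64
= 6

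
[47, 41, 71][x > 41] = [47, 71]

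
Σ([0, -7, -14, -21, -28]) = 0 + (-7) + (-14) + (-21) + (-28)
= -70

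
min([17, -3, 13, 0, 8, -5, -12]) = -12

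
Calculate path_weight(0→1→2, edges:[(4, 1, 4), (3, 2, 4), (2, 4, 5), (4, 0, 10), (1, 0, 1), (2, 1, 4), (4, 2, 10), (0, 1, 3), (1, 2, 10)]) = w(0→1)=3 + w(1→2)=10
= 13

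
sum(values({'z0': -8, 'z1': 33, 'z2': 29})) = (-8) + 33 + 29
= 54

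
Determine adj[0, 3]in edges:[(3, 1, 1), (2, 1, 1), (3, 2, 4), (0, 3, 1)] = 1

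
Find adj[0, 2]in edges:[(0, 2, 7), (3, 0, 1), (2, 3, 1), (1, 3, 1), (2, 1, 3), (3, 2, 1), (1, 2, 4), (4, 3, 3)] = 7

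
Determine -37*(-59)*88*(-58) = -11142032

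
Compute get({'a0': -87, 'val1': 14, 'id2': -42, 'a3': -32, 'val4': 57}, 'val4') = 57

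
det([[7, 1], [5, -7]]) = -54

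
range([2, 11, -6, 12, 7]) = 18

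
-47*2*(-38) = 3572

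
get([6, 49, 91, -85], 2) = 91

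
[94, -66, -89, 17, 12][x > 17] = keep x where x > 17: 94✓, -66✗, -89✗, 17✗, 12✗
= [94]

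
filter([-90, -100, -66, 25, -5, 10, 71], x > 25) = keep x where x > 25: -90✗, -100✗, -66✗, 25✗, -5✗, 10✗, 71✓
= [71]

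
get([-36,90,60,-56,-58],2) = 60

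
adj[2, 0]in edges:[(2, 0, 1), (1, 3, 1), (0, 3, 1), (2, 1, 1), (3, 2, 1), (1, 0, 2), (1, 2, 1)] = 1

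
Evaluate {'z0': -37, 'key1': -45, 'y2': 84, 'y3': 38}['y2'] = 84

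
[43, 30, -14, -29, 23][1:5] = [30, -14, -29, 23]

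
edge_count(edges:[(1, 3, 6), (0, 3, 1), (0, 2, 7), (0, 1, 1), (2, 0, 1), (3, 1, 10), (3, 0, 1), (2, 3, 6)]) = 8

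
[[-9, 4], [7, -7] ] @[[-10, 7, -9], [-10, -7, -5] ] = C[0][0] = (-9)*(-10) + (4)*(-10) = 50
C[0][1] = (-9)*(7) + (4)*(-7) = -91
C[0][2] = (-9)*(-9) + (4)*(-5) = 61
C[1][0] = (7)*(-10) + (-7)*(-10) = 0
C[1][1] = (7)*(7) + (-7)*(-7) = 98
C[1][2] = (7)*(-9) + (-7)*(-5) = -28
= [[50, -91, 61], [0, 98, -28]]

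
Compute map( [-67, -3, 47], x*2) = -67*2=-134, -3*2=-6, 47*2=94
= [-134, -6, 94]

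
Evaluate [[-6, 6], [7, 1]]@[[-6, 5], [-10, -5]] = [[-24, -60], [-52, 30]]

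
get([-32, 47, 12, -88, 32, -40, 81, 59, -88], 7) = 59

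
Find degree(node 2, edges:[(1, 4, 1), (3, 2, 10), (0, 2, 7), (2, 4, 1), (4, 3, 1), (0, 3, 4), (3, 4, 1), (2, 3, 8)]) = 4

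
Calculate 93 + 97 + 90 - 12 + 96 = 364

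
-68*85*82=-473960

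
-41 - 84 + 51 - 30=-104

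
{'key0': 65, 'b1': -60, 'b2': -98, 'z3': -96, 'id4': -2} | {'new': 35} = {'key0': 65, 'b1': -60, 'b2': -98, 'z3': -96, 'id4': -2, 'new': 35}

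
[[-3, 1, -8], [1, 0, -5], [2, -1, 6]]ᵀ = [[-3, 1, 2], [1, 0, -1], [-8, -5, 6]]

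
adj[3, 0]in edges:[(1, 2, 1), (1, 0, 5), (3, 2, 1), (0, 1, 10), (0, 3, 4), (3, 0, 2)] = 2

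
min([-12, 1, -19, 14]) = -19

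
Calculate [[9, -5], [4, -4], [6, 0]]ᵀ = [[9, 4, 6], [-5, -4, 0]]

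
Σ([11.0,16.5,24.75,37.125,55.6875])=11.0 + 16.5 + 24.75 + 37.125 + 55.6875
= 145.0625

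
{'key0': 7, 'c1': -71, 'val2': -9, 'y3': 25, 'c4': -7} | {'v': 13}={'key0': 7, 'c1': -71, 'val2': -9, 'y3': 25, 'c4': -7, 'v': 13}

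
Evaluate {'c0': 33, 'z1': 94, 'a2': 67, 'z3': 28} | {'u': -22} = {'c0': 33, 'z1': 94, 'a2': 67, 'z3': 28, 'u': -22}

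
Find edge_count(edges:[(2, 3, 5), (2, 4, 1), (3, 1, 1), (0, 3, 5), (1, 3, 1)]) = 5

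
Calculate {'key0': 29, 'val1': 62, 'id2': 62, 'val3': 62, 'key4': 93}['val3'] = 62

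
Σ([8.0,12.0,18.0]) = 8.0 + 12.0 + 18.0
= 38.0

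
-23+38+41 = 56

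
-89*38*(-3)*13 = 131898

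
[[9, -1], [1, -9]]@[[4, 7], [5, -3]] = C[0][0] = (9)*(4) + (-1)*(5) = 31
C[0][1] = (9)*(7) + (-1)*(-3) = 66
C[1][0] = (1)*(4) + (-9)*(5) = -41
C[1][1] = (1)*(7) + (-9)*(-3) = 34
= [[31, 66], [-41, 34]]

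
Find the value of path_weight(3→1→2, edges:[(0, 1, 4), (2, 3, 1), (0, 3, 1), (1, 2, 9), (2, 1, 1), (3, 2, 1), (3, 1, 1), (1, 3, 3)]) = 10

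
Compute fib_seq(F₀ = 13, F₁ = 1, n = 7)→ [13, 1, 14, 15, 29, 44, 73]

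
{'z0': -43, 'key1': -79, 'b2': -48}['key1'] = -79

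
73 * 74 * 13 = 70226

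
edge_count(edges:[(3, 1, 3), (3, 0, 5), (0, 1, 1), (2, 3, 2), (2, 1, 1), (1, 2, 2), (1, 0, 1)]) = 7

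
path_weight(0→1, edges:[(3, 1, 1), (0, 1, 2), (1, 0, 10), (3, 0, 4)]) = w(0→1)=2
= 2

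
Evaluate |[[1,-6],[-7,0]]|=(1)*(0) - (-6)*(-7)
= -42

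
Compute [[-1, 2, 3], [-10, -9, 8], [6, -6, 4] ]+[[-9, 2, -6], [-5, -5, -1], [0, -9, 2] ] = [[-10, 4, -3], [-15, -14, 7], [6, -15, 6]]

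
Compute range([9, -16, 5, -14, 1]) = 25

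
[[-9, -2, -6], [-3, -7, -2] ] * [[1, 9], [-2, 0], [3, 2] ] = [[-23, -93], [5, -31]]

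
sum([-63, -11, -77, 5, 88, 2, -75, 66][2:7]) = -57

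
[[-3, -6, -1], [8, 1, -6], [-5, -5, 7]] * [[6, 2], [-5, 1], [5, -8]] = [[7, -4], [13, 65], [30, -71]]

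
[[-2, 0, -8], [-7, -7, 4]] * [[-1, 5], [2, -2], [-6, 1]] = [[50, -18], [-31, -17]]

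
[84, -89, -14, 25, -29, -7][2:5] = [-14, 25, -29]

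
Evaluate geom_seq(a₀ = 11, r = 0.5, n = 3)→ [11.0, 5.5, 2.75]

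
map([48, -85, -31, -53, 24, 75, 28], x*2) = [96, -170, -62, -106, 48, 150, 56]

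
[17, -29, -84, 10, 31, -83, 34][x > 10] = keep x where x > 10: 17✓, -29✗, -84✗, 10✗, 31✓, -83✗, 34✓
= [17, 31, 34]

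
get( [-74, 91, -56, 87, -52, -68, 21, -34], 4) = -52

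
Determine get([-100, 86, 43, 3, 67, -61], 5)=-61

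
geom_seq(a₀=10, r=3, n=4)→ a_0 = 10*3^0 = 10
a_1 = 10*3^1 = 30
a_2 = 10*3^2 = 90
...
= [10, 30, 90, 270]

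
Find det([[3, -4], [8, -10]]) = 2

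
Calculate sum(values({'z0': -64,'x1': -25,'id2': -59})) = -148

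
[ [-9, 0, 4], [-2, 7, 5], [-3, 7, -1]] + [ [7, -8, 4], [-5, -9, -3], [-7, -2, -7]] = [[-2, -8, 8], [-7, -2, 2], [-10, 5, -8]]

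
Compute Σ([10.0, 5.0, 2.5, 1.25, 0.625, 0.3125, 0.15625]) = 10.0 + 5.0 + 2.5 + 1.25 + 0.625 + 0.3125 + 0.15625
= 19.84375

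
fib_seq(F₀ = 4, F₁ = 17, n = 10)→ F_2 = F_1 + F_0 = 21
F_3 = F_2 + F_1 = 38
F_4 = F_3 + F_2 = 59
...
= [4, 17, 21, 38, 59, 97, 156, 253, 409, 662]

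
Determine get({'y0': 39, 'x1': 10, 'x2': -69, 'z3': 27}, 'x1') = 10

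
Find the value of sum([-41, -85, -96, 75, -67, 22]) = (-41) + (-85) + (-96) + 75 + (-67) + 22
= -192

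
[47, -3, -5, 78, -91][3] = 78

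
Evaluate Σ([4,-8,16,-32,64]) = 44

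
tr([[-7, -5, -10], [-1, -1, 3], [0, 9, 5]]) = diagonal: (-7) + (-1) + 5
= -3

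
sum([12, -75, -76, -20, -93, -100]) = -352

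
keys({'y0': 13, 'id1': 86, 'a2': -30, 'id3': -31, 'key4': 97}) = ['y0', 'id1', 'a2', 'id3', 'key4']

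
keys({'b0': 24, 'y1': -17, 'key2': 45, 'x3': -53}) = ['b0', 'y1', 'key2', 'x3']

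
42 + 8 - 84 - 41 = -75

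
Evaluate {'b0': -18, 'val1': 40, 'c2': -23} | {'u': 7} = {'b0': -18, 'val1': 40, 'c2': -23, 'u': 7}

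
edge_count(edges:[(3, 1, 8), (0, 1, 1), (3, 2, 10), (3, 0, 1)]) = 4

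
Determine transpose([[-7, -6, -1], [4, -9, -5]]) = [[-7, 4], [-6, -9], [-1, -5]]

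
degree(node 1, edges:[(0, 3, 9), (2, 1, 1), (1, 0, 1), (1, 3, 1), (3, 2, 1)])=3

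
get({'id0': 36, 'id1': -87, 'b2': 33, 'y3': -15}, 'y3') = -15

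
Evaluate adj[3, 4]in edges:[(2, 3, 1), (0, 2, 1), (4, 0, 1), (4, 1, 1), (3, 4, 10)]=10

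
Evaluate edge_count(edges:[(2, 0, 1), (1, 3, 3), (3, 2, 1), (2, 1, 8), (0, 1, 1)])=5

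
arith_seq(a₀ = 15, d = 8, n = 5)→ a_0 = 15 + 0*8 = 15
a_1 = 15 + 1*8 = 23
a_2 = 15 + 2*8 = 31
...
= [15, 23, 31, 39, 47]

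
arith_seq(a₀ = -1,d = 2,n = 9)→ [-1, 1, 3, 5, 7, 9, 11, 13, 15]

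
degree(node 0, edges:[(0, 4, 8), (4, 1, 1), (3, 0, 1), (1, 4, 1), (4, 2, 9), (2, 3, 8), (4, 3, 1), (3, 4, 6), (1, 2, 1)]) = 2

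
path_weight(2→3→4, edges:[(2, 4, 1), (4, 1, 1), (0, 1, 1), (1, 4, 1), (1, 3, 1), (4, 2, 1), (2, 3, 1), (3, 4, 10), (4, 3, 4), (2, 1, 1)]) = 11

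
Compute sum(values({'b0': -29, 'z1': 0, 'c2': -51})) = -80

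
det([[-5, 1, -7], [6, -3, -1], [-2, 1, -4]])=(1)*(-5)*det([[-3, -1], [1, -4]]) + (-1)*(1)*det([[6, -1], [-2, -4]]) + (1)*(-7)*det([[6, -3], [-2, 1]])
= -65 + 26 + 0
= -39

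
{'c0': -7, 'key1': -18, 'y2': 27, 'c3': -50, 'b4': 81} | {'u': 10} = {'c0': -7, 'key1': -18, 'y2': 27, 'c3': -50, 'b4': 81, 'u': 10}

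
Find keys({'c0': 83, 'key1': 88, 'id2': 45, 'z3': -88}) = ['c0', 'key1', 'id2', 'z3']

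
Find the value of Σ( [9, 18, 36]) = 9 + 18 + 36
= 63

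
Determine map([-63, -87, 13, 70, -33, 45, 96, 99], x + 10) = [-53, -77, 23, 80, -23, 55, 106, 109]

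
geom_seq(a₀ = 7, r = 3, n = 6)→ a_0 = 7*3^0 = 7
a_1 = 7*3^1 = 21
a_2 = 7*3^2 = 63
...
= [7, 21, 63, 189, 567, 1701]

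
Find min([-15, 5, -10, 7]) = -15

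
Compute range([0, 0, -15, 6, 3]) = 21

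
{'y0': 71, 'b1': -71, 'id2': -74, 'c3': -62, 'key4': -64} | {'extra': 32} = {'y0': 71, 'b1': -71, 'id2': -74, 'c3': -62, 'key4': -64, 'extra': 32}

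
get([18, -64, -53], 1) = -64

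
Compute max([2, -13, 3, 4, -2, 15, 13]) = 15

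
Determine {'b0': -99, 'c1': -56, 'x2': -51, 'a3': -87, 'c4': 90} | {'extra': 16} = {'b0': -99, 'c1': -56, 'x2': -51, 'a3': -87, 'c4': 90, 'extra': 16}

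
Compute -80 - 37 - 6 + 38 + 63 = -22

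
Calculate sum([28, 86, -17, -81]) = 28 + 86 + (-17) + (-81)
= 16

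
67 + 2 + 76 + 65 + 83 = 293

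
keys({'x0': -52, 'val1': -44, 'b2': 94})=['x0', 'val1', 'b2']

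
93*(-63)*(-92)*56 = 30185568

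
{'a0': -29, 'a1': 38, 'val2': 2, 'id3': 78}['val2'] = 2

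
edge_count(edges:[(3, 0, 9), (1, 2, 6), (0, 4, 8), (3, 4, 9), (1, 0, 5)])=5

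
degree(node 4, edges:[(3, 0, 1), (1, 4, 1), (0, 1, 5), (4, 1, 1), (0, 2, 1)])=2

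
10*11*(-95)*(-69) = 721050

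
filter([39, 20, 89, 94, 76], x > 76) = [89, 94]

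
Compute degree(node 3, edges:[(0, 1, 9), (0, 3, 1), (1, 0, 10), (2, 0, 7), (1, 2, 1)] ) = 1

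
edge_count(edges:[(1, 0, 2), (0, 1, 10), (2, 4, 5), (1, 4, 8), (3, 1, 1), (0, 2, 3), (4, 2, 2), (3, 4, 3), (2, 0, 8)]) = 9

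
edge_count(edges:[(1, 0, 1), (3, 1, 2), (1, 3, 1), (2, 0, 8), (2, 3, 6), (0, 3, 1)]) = 6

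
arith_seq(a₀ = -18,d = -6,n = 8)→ a_0 = -18 + 0*-6 = -18
a_1 = -18 + 1*-6 = -24
a_2 = -18 + 2*-6 = -30
...
= [-18, -24, -30, -36, -42, -48, -54, -60]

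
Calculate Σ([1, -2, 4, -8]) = 1 + -2 + 4 + -8
= -5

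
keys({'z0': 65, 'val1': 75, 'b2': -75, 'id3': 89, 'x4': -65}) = ['z0', 'val1', 'b2', 'id3', 'x4']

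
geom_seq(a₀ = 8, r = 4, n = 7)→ a_0 = 8*4^0 = 8
a_1 = 8*4^1 = 32
a_2 = 8*4^2 = 128
...
= [8, 32, 128, 512, 2048, 8192, 32768]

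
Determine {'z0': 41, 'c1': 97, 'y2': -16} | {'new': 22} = {'z0': 41, 'c1': 97, 'y2': -16, 'new': 22}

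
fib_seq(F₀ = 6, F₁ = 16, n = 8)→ F_2 = F_1 + F_0 = 22
F_3 = F_2 + F_1 = 38
F_4 = F_3 + F_2 = 60
...
= [6, 16, 22, 38, 60, 98, 158, 256]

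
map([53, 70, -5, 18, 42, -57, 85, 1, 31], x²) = (53)²=2809, (70)²=4900, (-5)²=25, (18)²=324, (42)²=1764, (-57)²=3249, (85)²=7225, (1)²=1, (31)²=961
= [2809, 4900, 25, 324, 1764, 3249, 7225, 1, 961]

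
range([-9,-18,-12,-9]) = 9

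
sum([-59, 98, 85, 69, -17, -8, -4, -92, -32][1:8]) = 131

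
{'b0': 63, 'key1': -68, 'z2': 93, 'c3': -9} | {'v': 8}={'b0': 63, 'key1': -68, 'z2': 93, 'c3': -9, 'v': 8}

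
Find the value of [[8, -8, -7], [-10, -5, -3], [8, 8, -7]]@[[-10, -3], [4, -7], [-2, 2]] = C[0][0] = (8)*(-10) + (-8)*(4) + (-7)*(-2) = -98
C[0][1] = (8)*(-3) + (-8)*(-7) + (-7)*(2) = 18
C[1][0] = (-10)*(-10) + (-5)*(4) + (-3)*(-2) = 86
C[1][1] = (-10)*(-3) + (-5)*(-7) + (-3)*(2) = 59
C[2][0] = (8)*(-10) + (8)*(4) + (-7)*(-2) = -34
C[2][1] = (8)*(-3) + (8)*(-7) + (-7)*(2) = -94
= [[-98, 18], [86, 59], [-34, -94]]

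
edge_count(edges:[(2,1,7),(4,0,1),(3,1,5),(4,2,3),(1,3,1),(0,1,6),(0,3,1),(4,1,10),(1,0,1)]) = 9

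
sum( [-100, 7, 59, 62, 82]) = (-100) + 7 + 59 + 62 + 82
= 110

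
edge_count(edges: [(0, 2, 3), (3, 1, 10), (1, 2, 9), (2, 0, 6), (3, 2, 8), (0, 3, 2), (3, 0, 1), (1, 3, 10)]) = 8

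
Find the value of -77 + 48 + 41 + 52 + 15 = 79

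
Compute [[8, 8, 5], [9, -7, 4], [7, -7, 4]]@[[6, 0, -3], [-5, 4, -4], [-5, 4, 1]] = C[0][0] = (8)*(6) + (8)*(-5) + (5)*(-5) = -17
C[0][1] = (8)*(0) + (8)*(4) + (5)*(4) = 52
C[0][2] = (8)*(-3) + (8)*(-4) + (5)*(1) = -51
C[1][0] = (9)*(6) + (-7)*(-5) + (4)*(-5) = 69
C[1][1] = (9)*(0) + (-7)*(4) + (4)*(4) = -12
C[1][2] = (9)*(-3) + (-7)*(-4) + (4)*(1) = 5
... (3 more cells)
= [[-17, 52, -51], [69, -12, 5], [57, -12, 11]]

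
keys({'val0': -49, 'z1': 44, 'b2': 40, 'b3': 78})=['val0', 'z1', 'b2', 'b3']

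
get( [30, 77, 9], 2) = 9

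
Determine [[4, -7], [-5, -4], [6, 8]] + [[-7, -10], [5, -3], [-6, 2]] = [[-3, -17], [0, -7], [0, 10]]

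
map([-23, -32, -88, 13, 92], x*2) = [-46, -64, -176, 26, 184]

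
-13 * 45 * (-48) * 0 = 0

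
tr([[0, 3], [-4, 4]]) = diagonal: 0 + 4
= 4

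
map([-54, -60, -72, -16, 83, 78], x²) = (-54)²=2916, (-60)²=3600, (-72)²=5184, (-16)²=256, (83)²=6889, (78)²=6084
= [2916, 3600, 5184, 256, 6889, 6084]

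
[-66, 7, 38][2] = 38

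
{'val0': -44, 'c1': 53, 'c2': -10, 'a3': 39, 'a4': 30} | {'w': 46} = {'val0': -44, 'c1': 53, 'c2': -10, 'a3': 39, 'a4': 30, 'w': 46}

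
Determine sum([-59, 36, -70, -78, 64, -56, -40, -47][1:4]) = slice → [36, -70, -78]
36 + (-70) + (-78)
= -112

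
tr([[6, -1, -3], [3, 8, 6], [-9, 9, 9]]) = diagonal: 6 + 8 + 9
= 23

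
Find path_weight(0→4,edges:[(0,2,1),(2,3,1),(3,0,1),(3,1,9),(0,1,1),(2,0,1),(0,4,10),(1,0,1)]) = w(0→4)=10
= 10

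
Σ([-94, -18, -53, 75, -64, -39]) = (-94) + (-18) + (-53) + 75 + (-64) + (-39)
= -193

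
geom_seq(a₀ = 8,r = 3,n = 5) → [8, 24, 72, 216, 648]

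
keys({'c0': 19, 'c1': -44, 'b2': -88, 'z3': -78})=['c0', 'c1', 'b2', 'z3']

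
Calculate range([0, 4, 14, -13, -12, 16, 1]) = 29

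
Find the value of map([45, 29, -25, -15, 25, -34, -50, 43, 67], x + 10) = 45+10=55, 29+10=39, -25+10=-15, -15+10=-5, 25+10=35, -34+10=-24, -50+10=-40, 43+10=53, 67+10=77
= [55, 39, -15, -5, 35, -24, -40, 53, 77]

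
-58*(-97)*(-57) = -320682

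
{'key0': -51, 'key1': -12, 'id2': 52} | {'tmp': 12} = {'key0': -51, 'key1': -12, 'id2': 52, 'tmp': 12}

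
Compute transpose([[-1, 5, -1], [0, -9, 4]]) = [[-1, 0], [5, -9], [-1, 4]]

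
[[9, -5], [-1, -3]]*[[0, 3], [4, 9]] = [[-20, -18], [-12, -30]]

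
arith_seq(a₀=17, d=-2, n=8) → [17, 15, 13, 11, 9, 7, 5, 3]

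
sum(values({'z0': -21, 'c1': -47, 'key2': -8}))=-76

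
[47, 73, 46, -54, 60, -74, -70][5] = -74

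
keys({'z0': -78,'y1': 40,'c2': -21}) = ['z0', 'y1', 'c2']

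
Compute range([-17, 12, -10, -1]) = 29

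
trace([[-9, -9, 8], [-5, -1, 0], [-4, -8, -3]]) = diagonal: (-9) + (-1) + (-3)
= -13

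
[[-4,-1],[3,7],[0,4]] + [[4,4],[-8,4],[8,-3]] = [[0, 3], [-5, 11], [8, 1]]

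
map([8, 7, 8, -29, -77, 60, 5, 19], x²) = (8)²=64, (7)²=49, (8)²=64, (-29)²=841, (-77)²=5929, (60)²=3600, (5)²=25, (19)²=361
= [64, 49, 64, 841, 5929, 3600, 25, 361]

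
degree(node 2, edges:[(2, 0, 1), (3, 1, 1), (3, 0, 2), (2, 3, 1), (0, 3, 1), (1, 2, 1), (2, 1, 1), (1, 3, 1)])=4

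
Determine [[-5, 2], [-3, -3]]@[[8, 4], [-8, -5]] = [[-56, -30], [0, 3]]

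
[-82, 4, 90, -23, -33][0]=-82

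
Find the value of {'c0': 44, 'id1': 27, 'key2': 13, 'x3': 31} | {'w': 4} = {'c0': 44, 'id1': 27, 'key2': 13, 'x3': 31, 'w': 4}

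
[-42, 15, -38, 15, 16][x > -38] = [15, 15, 16]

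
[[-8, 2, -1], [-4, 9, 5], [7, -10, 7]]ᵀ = [[-8, -4, 7], [2, 9, -10], [-1, 5, 7]]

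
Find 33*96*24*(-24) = -1824768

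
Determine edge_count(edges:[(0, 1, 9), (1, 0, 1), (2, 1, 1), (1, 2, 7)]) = 4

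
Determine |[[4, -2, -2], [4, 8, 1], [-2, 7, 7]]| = 168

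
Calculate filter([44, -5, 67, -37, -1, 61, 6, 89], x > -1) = [44, 67, 61, 6, 89]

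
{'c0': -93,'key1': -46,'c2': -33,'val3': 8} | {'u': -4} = {'c0': -93, 'key1': -46, 'c2': -33, 'val3': 8, 'u': -4}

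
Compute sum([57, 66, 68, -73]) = 57 + 66 + 68 + (-73)
= 118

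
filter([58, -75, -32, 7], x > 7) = keep x where x > 7: 58✓, -75✗, -32✗, 7✗
= [58]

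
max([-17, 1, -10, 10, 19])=19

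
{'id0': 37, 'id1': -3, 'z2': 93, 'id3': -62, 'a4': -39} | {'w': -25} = {'id0': 37, 'id1': -3, 'z2': 93, 'id3': -62, 'a4': -39, 'w': -25}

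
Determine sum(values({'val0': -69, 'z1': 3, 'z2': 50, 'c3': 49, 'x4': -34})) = (-69) + 3 + 50 + 49 + (-34)
= -1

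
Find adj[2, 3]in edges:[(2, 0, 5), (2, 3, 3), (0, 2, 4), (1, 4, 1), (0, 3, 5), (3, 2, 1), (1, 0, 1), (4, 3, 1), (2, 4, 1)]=3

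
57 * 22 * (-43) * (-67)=3612774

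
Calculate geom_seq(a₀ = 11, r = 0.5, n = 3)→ [11.0, 5.5, 2.75]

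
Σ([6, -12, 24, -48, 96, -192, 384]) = 258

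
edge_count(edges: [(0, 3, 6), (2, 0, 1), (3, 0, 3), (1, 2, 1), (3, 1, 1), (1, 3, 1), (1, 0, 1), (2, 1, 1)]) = 8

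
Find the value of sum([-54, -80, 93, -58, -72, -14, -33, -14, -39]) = (-54) + (-80) + 93 + (-58) + (-72) + (-14) + (-33) + (-14) + (-39)
= -271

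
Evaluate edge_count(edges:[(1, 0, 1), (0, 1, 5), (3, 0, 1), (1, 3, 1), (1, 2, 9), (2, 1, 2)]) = 6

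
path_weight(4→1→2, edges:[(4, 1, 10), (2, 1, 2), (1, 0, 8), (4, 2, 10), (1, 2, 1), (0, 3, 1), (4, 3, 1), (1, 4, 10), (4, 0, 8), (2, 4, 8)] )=11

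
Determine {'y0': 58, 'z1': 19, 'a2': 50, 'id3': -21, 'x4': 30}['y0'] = 58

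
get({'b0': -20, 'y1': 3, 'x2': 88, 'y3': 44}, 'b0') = -20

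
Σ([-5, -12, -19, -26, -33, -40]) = (-5) + (-12) + (-19) + (-26) + (-33) + (-40)
= -135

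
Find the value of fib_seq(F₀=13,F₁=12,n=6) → F_2 = F_1 + F_0 = 25
F_3 = F_2 + F_1 = 37
F_4 = F_3 + F_2 = 62
...
= [13, 12, 25, 37, 62, 99]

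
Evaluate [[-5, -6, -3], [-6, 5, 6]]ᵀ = [[-5, -6], [-6, 5], [-3, 6]]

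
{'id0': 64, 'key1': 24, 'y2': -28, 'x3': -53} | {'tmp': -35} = {'id0': 64, 'key1': 24, 'y2': -28, 'x3': -53, 'tmp': -35}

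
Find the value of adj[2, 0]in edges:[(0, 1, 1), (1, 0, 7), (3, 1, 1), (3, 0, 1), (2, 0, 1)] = 1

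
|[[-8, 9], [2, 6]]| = (-8)*(6) - (9)*(2)
= -66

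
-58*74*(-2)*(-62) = -532208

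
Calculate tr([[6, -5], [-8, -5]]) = 1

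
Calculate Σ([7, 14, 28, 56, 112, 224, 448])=889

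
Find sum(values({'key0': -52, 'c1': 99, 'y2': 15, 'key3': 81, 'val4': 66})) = (-52) + 99 + 15 + 81 + 66
= 209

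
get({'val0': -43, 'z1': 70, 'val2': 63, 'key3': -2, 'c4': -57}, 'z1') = 70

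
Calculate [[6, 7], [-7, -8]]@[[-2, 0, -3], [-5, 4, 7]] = C[0][0] = (6)*(-2) + (7)*(-5) = -47
C[0][1] = (6)*(0) + (7)*(4) = 28
C[0][2] = (6)*(-3) + (7)*(7) = 31
C[1][0] = (-7)*(-2) + (-8)*(-5) = 54
C[1][1] = (-7)*(0) + (-8)*(4) = -32
C[1][2] = (-7)*(-3) + (-8)*(7) = -35
= [[-47, 28, 31], [54, -32, -35]]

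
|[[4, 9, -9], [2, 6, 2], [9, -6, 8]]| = 852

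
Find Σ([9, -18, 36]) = 9 + -18 + 36
= 27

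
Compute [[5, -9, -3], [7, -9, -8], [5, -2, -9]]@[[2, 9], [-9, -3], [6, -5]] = [[73, 87], [47, 130], [-26, 96]]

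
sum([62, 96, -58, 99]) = 62 + 96 + (-58) + 99
= 199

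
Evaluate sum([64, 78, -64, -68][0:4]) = 10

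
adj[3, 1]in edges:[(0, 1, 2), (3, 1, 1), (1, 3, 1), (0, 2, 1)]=1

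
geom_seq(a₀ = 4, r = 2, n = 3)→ a_0 = 4*2^0 = 4
a_1 = 4*2^1 = 8
a_2 = 4*2^2 = 16
= [4, 8, 16]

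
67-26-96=-55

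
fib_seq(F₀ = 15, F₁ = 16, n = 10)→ [15, 16, 31, 47, 78, 125, 203, 328, 531, 859]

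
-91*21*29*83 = -4599777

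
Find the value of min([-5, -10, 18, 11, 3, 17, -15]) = -15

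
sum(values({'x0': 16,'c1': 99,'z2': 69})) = 16 + 99 + 69
= 184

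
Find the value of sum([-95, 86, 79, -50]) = (-95) + 86 + 79 + (-50)
= 20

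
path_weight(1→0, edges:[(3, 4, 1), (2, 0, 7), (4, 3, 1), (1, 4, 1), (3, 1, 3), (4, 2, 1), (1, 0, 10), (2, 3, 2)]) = 10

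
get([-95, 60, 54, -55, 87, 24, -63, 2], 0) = -95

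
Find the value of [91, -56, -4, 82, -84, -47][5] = -47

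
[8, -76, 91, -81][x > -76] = keep x where x > -76: 8✓, -76✗, 91✓, -81✗
= [8, 91]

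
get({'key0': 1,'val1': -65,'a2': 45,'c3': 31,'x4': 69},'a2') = 45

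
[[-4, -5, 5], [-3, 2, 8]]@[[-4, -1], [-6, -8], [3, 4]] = [[61, 64], [24, 19]]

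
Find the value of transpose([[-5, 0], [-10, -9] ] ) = [[-5, -10], [0, -9]]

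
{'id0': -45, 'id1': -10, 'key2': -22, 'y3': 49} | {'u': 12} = {'id0': -45, 'id1': -10, 'key2': -22, 'y3': 49, 'u': 12}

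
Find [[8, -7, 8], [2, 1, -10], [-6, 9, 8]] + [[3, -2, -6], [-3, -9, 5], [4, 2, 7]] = [[11, -9, 2], [-1, -8, -5], [-2, 11, 15]]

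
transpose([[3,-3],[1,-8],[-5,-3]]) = [[3, 1, -5], [-3, -8, -3]]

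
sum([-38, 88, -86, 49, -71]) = (-38) + 88 + (-86) + 49 + (-71)
= -58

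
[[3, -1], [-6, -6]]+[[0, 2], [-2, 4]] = [[3, 1], [-8, -2]]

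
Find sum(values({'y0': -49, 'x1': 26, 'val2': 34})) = (-49) + 26 + 34
= 11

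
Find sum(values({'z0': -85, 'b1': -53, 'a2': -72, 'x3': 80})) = (-85) + (-53) + (-72) + 80
= -130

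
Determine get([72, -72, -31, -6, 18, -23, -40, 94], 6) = -40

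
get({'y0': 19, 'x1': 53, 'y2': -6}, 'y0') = 19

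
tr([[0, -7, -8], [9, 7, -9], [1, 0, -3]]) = diagonal: 0 + 7 + (-3)
= 4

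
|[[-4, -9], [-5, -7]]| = -17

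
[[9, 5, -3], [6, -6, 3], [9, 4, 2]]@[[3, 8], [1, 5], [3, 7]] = C[0][0] = (9)*(3) + (5)*(1) + (-3)*(3) = 23
C[0][1] = (9)*(8) + (5)*(5) + (-3)*(7) = 76
C[1][0] = (6)*(3) + (-6)*(1) + (3)*(3) = 21
C[1][1] = (6)*(8) + (-6)*(5) + (3)*(7) = 39
C[2][0] = (9)*(3) + (4)*(1) + (2)*(3) = 37
C[2][1] = (9)*(8) + (4)*(5) + (2)*(7) = 106
= [[23, 76], [21, 39], [37, 106]]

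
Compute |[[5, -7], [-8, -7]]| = -91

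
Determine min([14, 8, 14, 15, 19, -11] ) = -11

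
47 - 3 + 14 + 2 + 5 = 65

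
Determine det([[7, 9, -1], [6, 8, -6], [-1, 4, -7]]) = 176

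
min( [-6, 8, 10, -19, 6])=-19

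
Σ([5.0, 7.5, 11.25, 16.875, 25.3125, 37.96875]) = 5.0 + 7.5 + 11.25 + 16.875 + 25.3125 + 37.96875
= 103.90625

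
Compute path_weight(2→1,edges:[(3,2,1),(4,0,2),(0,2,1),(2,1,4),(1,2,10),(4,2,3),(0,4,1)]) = w(2→1)=4
= 4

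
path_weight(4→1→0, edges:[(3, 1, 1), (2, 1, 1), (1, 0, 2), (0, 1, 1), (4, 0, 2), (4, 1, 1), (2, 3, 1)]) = w(4→1)=1 + w(1→0)=2
= 3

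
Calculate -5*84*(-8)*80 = 268800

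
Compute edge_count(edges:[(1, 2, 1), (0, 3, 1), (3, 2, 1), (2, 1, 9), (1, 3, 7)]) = 5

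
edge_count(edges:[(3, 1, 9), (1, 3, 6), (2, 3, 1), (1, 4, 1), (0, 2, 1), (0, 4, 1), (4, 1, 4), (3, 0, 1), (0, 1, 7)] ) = 9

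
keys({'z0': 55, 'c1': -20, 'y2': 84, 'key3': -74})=['z0', 'c1', 'y2', 'key3']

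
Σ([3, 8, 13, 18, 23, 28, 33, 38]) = 164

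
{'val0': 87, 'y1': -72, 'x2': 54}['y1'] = -72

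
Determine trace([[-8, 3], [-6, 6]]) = -2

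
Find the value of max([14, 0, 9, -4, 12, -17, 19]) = 19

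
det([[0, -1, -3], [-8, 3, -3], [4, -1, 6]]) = -24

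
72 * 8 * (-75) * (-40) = 1728000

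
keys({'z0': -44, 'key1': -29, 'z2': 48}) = ['z0', 'key1', 'z2']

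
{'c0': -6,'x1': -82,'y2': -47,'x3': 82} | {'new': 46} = {'c0': -6, 'x1': -82, 'y2': -47, 'x3': 82, 'new': 46}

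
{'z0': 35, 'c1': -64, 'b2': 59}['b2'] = 59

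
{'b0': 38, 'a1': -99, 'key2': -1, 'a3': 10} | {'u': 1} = {'b0': 38, 'a1': -99, 'key2': -1, 'a3': 10, 'u': 1}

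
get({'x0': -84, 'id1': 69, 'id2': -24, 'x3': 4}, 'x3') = 4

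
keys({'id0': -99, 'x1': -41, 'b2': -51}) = ['id0', 'x1', 'b2']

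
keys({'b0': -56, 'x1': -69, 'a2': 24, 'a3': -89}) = ['b0', 'x1', 'a2', 'a3']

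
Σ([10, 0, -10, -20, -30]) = 10 + 0 + (-10) + (-20) + (-30)
= -50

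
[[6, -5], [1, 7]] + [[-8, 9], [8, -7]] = [[-2, 4], [9, 0]]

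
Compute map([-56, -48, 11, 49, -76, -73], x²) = [3136, 2304, 121, 2401, 5776, 5329]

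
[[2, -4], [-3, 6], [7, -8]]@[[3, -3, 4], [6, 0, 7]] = [[-18, -6, -20], [27, 9, 30], [-27, -21, -28]]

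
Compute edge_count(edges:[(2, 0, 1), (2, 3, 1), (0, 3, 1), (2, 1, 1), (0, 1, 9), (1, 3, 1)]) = 6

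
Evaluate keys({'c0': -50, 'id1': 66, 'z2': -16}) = ['c0', 'id1', 'z2']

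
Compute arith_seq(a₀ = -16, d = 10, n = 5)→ [-16, -6, 4, 14, 24]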